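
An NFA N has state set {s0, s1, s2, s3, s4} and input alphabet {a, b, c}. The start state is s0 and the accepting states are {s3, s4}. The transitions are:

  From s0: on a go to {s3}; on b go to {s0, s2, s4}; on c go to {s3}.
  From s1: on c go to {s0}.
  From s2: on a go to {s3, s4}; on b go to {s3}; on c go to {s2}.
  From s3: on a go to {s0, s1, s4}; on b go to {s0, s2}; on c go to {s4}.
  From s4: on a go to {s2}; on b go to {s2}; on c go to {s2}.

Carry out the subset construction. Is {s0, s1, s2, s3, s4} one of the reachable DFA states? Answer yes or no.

yes

Start state of the DFA: {s0}.
{s0} --a--> {s3}  [new]
{s0} --b--> {s0, s2, s4}  [new]
{s0} --c--> {s3}  [seen]
{s3} --a--> {s0, s1, s4}  [new]
{s3} --b--> {s0, s2}  [new]
{s3} --c--> {s4}  [new]
{s0, s2, s4} --a--> {s2, s3, s4}  [new]
{s0, s2, s4} --b--> {s0, s2, s3, s4}  [new]
{s0, s2, s4} --c--> {s2, s3}  [new]
{s0, s1, s4} --a--> {s2, s3}  [seen]
{s0, s1, s4} --b--> {s0, s2, s4}  [seen]
{s0, s1, s4} --c--> {s0, s2, s3}  [new]
{s0, s2} --a--> {s3, s4}  [new]
{s0, s2} --b--> {s0, s2, s3, s4}  [seen]
{s0, s2} --c--> {s2, s3}  [seen]
{s4} --a--> {s2}  [new]
{s4} --b--> {s2}  [seen]
{s4} --c--> {s2}  [seen]
{s2, s3, s4} --a--> {s0, s1, s2, s3, s4}  [new]
{s2, s3, s4} --b--> {s0, s2, s3}  [seen]
{s2, s3, s4} --c--> {s2, s4}  [new]
{s0, s2, s3, s4} --a--> {s0, s1, s2, s3, s4}  [seen]
{s0, s2, s3, s4} --b--> {s0, s2, s3, s4}  [seen]
{s0, s2, s3, s4} --c--> {s2, s3, s4}  [seen]
{s2, s3} --a--> {s0, s1, s3, s4}  [new]
{s2, s3} --b--> {s0, s2, s3}  [seen]
{s2, s3} --c--> {s2, s4}  [seen]
{s0, s2, s3} --a--> {s0, s1, s3, s4}  [seen]
{s0, s2, s3} --b--> {s0, s2, s3, s4}  [seen]
{s0, s2, s3} --c--> {s2, s3, s4}  [seen]
{s3, s4} --a--> {s0, s1, s2, s4}  [new]
{s3, s4} --b--> {s0, s2}  [seen]
{s3, s4} --c--> {s2, s4}  [seen]
{s2} --a--> {s3, s4}  [seen]
{s2} --b--> {s3}  [seen]
{s2} --c--> {s2}  [seen]
{s0, s1, s2, s3, s4} --a--> {s0, s1, s2, s3, s4}  [seen]
{s0, s1, s2, s3, s4} --b--> {s0, s2, s3, s4}  [seen]
{s0, s1, s2, s3, s4} --c--> {s0, s2, s3, s4}  [seen]
{s2, s4} --a--> {s2, s3, s4}  [seen]
{s2, s4} --b--> {s2, s3}  [seen]
{s2, s4} --c--> {s2}  [seen]
{s0, s1, s3, s4} --a--> {s0, s1, s2, s3, s4}  [seen]
{s0, s1, s3, s4} --b--> {s0, s2, s4}  [seen]
{s0, s1, s3, s4} --c--> {s0, s2, s3, s4}  [seen]
{s0, s1, s2, s4} --a--> {s2, s3, s4}  [seen]
{s0, s1, s2, s4} --b--> {s0, s2, s3, s4}  [seen]
{s0, s1, s2, s4} --c--> {s0, s2, s3}  [seen]
Reachable DFA states: {s0}, {s3}, {s0, s2, s4}, {s0, s1, s4}, {s0, s2}, {s4}, {s2, s3, s4}, {s0, s2, s3, s4}, {s2, s3}, {s0, s2, s3}, {s3, s4}, {s2}, {s0, s1, s2, s3, s4}, {s2, s4}, {s0, s1, s3, s4}, {s0, s1, s2, s4}.
{s0, s1, s2, s3, s4} is among them.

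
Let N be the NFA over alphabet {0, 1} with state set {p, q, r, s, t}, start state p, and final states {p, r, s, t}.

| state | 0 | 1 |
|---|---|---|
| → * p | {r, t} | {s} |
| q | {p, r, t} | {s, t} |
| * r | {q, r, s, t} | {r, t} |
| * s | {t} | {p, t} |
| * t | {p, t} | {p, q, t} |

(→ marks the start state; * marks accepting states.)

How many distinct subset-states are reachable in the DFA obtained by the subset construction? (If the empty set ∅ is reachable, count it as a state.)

Start state of the DFA: {p}.
{p} --0--> {r, t}  [new]
{p} --1--> {s}  [new]
{r, t} --0--> {p, q, r, s, t}  [new]
{r, t} --1--> {p, q, r, t}  [new]
{s} --0--> {t}  [new]
{s} --1--> {p, t}  [new]
{p, q, r, s, t} --0--> {p, q, r, s, t}  [seen]
{p, q, r, s, t} --1--> {p, q, r, s, t}  [seen]
{p, q, r, t} --0--> {p, q, r, s, t}  [seen]
{p, q, r, t} --1--> {p, q, r, s, t}  [seen]
{t} --0--> {p, t}  [seen]
{t} --1--> {p, q, t}  [new]
{p, t} --0--> {p, r, t}  [new]
{p, t} --1--> {p, q, s, t}  [new]
{p, q, t} --0--> {p, r, t}  [seen]
{p, q, t} --1--> {p, q, s, t}  [seen]
{p, r, t} --0--> {p, q, r, s, t}  [seen]
{p, r, t} --1--> {p, q, r, s, t}  [seen]
{p, q, s, t} --0--> {p, r, t}  [seen]
{p, q, s, t} --1--> {p, q, s, t}  [seen]
Reachable DFA states: {p}, {r, t}, {s}, {p, q, r, s, t}, {p, q, r, t}, {t}, {p, t}, {p, q, t}, {p, r, t}, {p, q, s, t}.

10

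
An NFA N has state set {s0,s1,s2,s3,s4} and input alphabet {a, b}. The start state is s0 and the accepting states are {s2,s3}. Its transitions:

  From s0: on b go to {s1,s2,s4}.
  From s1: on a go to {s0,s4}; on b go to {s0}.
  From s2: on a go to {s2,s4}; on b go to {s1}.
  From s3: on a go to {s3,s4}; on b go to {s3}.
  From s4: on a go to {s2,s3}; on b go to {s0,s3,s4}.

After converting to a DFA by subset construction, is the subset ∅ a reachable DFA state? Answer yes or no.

yes

Start state of the DFA: {s0}.
{s0} --a--> ∅  [new]
{s0} --b--> {s1,s2,s4}  [new]
∅ --a--> ∅  [seen]
∅ --b--> ∅  [seen]
{s1,s2,s4} --a--> {s0,s2,s3,s4}  [new]
{s1,s2,s4} --b--> {s0,s1,s3,s4}  [new]
{s0,s2,s3,s4} --a--> {s2,s3,s4}  [new]
{s0,s2,s3,s4} --b--> {s0,s1,s2,s3,s4}  [new]
{s0,s1,s3,s4} --a--> {s0,s2,s3,s4}  [seen]
{s0,s1,s3,s4} --b--> {s0,s1,s2,s3,s4}  [seen]
{s2,s3,s4} --a--> {s2,s3,s4}  [seen]
{s2,s3,s4} --b--> {s0,s1,s3,s4}  [seen]
{s0,s1,s2,s3,s4} --a--> {s0,s2,s3,s4}  [seen]
{s0,s1,s2,s3,s4} --b--> {s0,s1,s2,s3,s4}  [seen]
Reachable DFA states: {s0}, ∅, {s1,s2,s4}, {s0,s2,s3,s4}, {s0,s1,s3,s4}, {s2,s3,s4}, {s0,s1,s2,s3,s4}.
∅ is among them.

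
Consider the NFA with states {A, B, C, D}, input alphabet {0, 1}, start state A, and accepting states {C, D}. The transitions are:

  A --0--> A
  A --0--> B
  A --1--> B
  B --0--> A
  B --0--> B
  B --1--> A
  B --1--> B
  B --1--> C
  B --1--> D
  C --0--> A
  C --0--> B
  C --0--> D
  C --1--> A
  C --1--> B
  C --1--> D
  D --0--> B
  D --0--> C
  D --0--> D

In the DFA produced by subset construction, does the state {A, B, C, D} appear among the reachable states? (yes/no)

yes

Start state of the DFA: {A}.
{A} --0--> {A, B}  [new]
{A} --1--> {B}  [new]
{A, B} --0--> {A, B}  [seen]
{A, B} --1--> {A, B, C, D}  [new]
{B} --0--> {A, B}  [seen]
{B} --1--> {A, B, C, D}  [seen]
{A, B, C, D} --0--> {A, B, C, D}  [seen]
{A, B, C, D} --1--> {A, B, C, D}  [seen]
Reachable DFA states: {A}, {A, B}, {B}, {A, B, C, D}.
{A, B, C, D} is among them.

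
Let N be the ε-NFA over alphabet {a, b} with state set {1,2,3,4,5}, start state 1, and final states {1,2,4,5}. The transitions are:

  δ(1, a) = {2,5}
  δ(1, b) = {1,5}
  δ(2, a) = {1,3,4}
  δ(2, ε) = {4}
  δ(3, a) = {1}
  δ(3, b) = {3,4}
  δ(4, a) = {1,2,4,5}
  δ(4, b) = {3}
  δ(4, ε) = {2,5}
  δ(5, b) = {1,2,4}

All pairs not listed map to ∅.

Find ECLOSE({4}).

{2,4,5}

Begin with {4}.
4 →ε {2,5}; add 2, 5.
ε-closure = {2,4,5}.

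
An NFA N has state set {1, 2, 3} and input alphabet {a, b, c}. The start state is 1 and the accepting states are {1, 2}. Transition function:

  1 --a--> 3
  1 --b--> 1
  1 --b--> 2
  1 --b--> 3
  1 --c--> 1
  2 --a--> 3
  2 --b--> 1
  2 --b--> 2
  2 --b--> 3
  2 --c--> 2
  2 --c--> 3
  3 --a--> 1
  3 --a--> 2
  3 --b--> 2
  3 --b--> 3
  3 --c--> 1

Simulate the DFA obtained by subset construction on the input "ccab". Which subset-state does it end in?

Start: {1}.
δ(1,c) = {1}.
Union: {1}.
After c: {1}.
δ(1,c) = {1}.
Union: {1}.
After c: {1}.
δ(1,a) = {3}.
Union: {3}.
After a: {3}.
δ(3,b) = {2, 3}.
Union: {2, 3}.
After b: {2, 3}.

{2, 3}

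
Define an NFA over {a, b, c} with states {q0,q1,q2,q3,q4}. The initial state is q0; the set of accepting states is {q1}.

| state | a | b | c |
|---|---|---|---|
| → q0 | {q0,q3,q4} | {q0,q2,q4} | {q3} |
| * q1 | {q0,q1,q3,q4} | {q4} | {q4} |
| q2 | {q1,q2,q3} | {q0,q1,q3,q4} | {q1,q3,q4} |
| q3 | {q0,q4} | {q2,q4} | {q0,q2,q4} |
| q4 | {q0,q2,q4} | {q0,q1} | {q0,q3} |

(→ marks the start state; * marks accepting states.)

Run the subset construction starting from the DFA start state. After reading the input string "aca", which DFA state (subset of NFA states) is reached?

Start: {q0}.
δ(q0,a) = {q0,q3,q4}.
Union: {q0,q3,q4}.
After a: {q0,q3,q4}.
δ(q0,c) = {q3}; δ(q3,c) = {q0,q2,q4}; δ(q4,c) = {q0,q3}.
Union: {q0,q2,q3,q4}.
After c: {q0,q2,q3,q4}.
δ(q0,a) = {q0,q3,q4}; δ(q2,a) = {q1,q2,q3}; δ(q3,a) = {q0,q4}; δ(q4,a) = {q0,q2,q4}.
Union: {q0,q1,q2,q3,q4}.
After a: {q0,q1,q2,q3,q4}.

{q0,q1,q2,q3,q4}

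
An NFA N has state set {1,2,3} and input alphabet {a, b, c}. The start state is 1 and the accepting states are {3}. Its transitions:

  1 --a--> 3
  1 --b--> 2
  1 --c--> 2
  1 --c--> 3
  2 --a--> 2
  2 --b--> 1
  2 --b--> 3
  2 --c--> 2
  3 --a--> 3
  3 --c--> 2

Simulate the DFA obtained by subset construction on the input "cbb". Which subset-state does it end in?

Start: {1}.
δ(1,c) = {2,3}.
Union: {2,3}.
After c: {2,3}.
δ(2,b) = {1,3}; δ(3,b) = ∅.
Union: {1,3}.
After b: {1,3}.
δ(1,b) = {2}; δ(3,b) = ∅.
Union: {2}.
After b: {2}.

{2}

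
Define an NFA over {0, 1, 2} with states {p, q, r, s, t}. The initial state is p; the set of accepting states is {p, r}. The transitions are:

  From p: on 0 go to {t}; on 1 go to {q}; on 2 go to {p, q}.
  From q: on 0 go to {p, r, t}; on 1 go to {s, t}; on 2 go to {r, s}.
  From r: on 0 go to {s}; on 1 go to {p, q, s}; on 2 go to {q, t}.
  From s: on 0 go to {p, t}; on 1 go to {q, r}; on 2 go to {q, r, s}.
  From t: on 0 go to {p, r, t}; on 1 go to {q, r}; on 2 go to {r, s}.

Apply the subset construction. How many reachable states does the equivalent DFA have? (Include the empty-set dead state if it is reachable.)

16

Start state of the DFA: {p}.
{p} --0--> {t}  [new]
{p} --1--> {q}  [new]
{p} --2--> {p, q}  [new]
{t} --0--> {p, r, t}  [new]
{t} --1--> {q, r}  [new]
{t} --2--> {r, s}  [new]
{q} --0--> {p, r, t}  [seen]
{q} --1--> {s, t}  [new]
{q} --2--> {r, s}  [seen]
{p, q} --0--> {p, r, t}  [seen]
{p, q} --1--> {q, s, t}  [new]
{p, q} --2--> {p, q, r, s}  [new]
{p, r, t} --0--> {p, r, s, t}  [new]
{p, r, t} --1--> {p, q, r, s}  [seen]
{p, r, t} --2--> {p, q, r, s, t}  [new]
{q, r} --0--> {p, r, s, t}  [seen]
{q, r} --1--> {p, q, s, t}  [new]
{q, r} --2--> {q, r, s, t}  [new]
{r, s} --0--> {p, s, t}  [new]
{r, s} --1--> {p, q, r, s}  [seen]
{r, s} --2--> {q, r, s, t}  [seen]
{s, t} --0--> {p, r, t}  [seen]
{s, t} --1--> {q, r}  [seen]
{s, t} --2--> {q, r, s}  [new]
{q, s, t} --0--> {p, r, t}  [seen]
{q, s, t} --1--> {q, r, s, t}  [seen]
{q, s, t} --2--> {q, r, s}  [seen]
{p, q, r, s} --0--> {p, r, s, t}  [seen]
{p, q, r, s} --1--> {p, q, r, s, t}  [seen]
{p, q, r, s} --2--> {p, q, r, s, t}  [seen]
{p, r, s, t} --0--> {p, r, s, t}  [seen]
{p, r, s, t} --1--> {p, q, r, s}  [seen]
{p, r, s, t} --2--> {p, q, r, s, t}  [seen]
{p, q, r, s, t} --0--> {p, r, s, t}  [seen]
{p, q, r, s, t} --1--> {p, q, r, s, t}  [seen]
{p, q, r, s, t} --2--> {p, q, r, s, t}  [seen]
{p, q, s, t} --0--> {p, r, t}  [seen]
{p, q, s, t} --1--> {q, r, s, t}  [seen]
{p, q, s, t} --2--> {p, q, r, s}  [seen]
{q, r, s, t} --0--> {p, r, s, t}  [seen]
{q, r, s, t} --1--> {p, q, r, s, t}  [seen]
{q, r, s, t} --2--> {q, r, s, t}  [seen]
{p, s, t} --0--> {p, r, t}  [seen]
{p, s, t} --1--> {q, r}  [seen]
{p, s, t} --2--> {p, q, r, s}  [seen]
{q, r, s} --0--> {p, r, s, t}  [seen]
{q, r, s} --1--> {p, q, r, s, t}  [seen]
{q, r, s} --2--> {q, r, s, t}  [seen]
Reachable DFA states: {p}, {t}, {q}, {p, q}, {p, r, t}, {q, r}, {r, s}, {s, t}, {q, s, t}, {p, q, r, s}, {p, r, s, t}, {p, q, r, s, t}, {p, q, s, t}, {q, r, s, t}, {p, s, t}, {q, r, s}.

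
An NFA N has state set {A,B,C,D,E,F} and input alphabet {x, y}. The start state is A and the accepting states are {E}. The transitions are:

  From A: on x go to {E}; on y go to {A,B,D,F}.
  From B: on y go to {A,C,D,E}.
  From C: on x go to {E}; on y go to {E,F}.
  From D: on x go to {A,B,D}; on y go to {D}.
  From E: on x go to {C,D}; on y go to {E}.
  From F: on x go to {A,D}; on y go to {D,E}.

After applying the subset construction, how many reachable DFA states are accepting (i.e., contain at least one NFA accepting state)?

6

Start state of the DFA: {A}.
{A} --x--> {E}  [new]
{A} --y--> {A,B,D,F}  [new]
{E} --x--> {C,D}  [new]
{E} --y--> {E}  [seen]
{A,B,D,F} --x--> {A,B,D,E}  [new]
{A,B,D,F} --y--> {A,B,C,D,E,F}  [new]
{C,D} --x--> {A,B,D,E}  [seen]
{C,D} --y--> {D,E,F}  [new]
{A,B,D,E} --x--> {A,B,C,D,E}  [new]
{A,B,D,E} --y--> {A,B,C,D,E,F}  [seen]
{A,B,C,D,E,F} --x--> {A,B,C,D,E}  [seen]
{A,B,C,D,E,F} --y--> {A,B,C,D,E,F}  [seen]
{D,E,F} --x--> {A,B,C,D}  [new]
{D,E,F} --y--> {D,E}  [new]
{A,B,C,D,E} --x--> {A,B,C,D,E}  [seen]
{A,B,C,D,E} --y--> {A,B,C,D,E,F}  [seen]
{A,B,C,D} --x--> {A,B,D,E}  [seen]
{A,B,C,D} --y--> {A,B,C,D,E,F}  [seen]
{D,E} --x--> {A,B,C,D}  [seen]
{D,E} --y--> {D,E}  [seen]
Reachable DFA states: {A}, {E}, {A,B,D,F}, {C,D}, {A,B,D,E}, {A,B,C,D,E,F}, {D,E,F}, {A,B,C,D,E}, {A,B,C,D}, {D,E}.
Accepting DFA states (contain an NFA accepting state): {E}, {A,B,D,E}, {A,B,C,D,E,F}, {D,E,F}, {A,B,C,D,E}, {D,E}.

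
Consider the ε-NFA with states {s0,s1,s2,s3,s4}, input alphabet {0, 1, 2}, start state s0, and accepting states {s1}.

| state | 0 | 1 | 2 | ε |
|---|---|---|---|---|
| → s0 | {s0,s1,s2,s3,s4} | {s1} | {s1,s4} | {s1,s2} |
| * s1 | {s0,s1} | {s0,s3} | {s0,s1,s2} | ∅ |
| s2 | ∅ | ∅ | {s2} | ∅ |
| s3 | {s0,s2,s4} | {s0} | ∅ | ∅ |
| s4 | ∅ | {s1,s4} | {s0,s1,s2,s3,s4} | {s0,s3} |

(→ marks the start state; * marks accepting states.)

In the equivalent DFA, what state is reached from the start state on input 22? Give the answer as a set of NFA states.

{s0,s1,s2,s3,s4}

Start: {s0,s1,s2}.
δ(s0,2) = {s1,s4}; δ(s1,2) = {s0,s1,s2}; δ(s2,2) = {s2}.
Union: {s0,s1,s2,s4}.
ε-closure gives {s0,s1,s2,s3,s4}.
After 2: {s0,s1,s2,s3,s4}.
δ(s0,2) = {s1,s4}; δ(s1,2) = {s0,s1,s2}; δ(s2,2) = {s2}; δ(s3,2) = ∅; δ(s4,2) = {s0,s1,s2,s3,s4}.
Union: {s0,s1,s2,s3,s4}.
After 2: {s0,s1,s2,s3,s4}.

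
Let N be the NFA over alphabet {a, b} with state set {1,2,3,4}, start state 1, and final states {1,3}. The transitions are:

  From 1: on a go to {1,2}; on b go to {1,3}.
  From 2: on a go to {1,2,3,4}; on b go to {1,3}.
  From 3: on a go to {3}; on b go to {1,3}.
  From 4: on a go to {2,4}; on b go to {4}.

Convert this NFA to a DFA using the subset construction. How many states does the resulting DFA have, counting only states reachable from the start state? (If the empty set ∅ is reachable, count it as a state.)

Start state of the DFA: {1}.
{1} --a--> {1,2}  [new]
{1} --b--> {1,3}  [new]
{1,2} --a--> {1,2,3,4}  [new]
{1,2} --b--> {1,3}  [seen]
{1,3} --a--> {1,2,3}  [new]
{1,3} --b--> {1,3}  [seen]
{1,2,3,4} --a--> {1,2,3,4}  [seen]
{1,2,3,4} --b--> {1,3,4}  [new]
{1,2,3} --a--> {1,2,3,4}  [seen]
{1,2,3} --b--> {1,3}  [seen]
{1,3,4} --a--> {1,2,3,4}  [seen]
{1,3,4} --b--> {1,3,4}  [seen]
Reachable DFA states: {1}, {1,2}, {1,3}, {1,2,3,4}, {1,2,3}, {1,3,4}.

6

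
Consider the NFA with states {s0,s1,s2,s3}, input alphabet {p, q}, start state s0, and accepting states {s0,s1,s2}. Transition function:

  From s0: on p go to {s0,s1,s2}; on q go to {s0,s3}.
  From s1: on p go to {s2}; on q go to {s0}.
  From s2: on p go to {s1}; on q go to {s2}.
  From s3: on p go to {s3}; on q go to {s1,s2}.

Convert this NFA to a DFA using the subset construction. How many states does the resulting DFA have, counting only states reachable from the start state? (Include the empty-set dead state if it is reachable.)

5

Start state of the DFA: {s0}.
{s0} --p--> {s0,s1,s2}  [new]
{s0} --q--> {s0,s3}  [new]
{s0,s1,s2} --p--> {s0,s1,s2}  [seen]
{s0,s1,s2} --q--> {s0,s2,s3}  [new]
{s0,s3} --p--> {s0,s1,s2,s3}  [new]
{s0,s3} --q--> {s0,s1,s2,s3}  [seen]
{s0,s2,s3} --p--> {s0,s1,s2,s3}  [seen]
{s0,s2,s3} --q--> {s0,s1,s2,s3}  [seen]
{s0,s1,s2,s3} --p--> {s0,s1,s2,s3}  [seen]
{s0,s1,s2,s3} --q--> {s0,s1,s2,s3}  [seen]
Reachable DFA states: {s0}, {s0,s1,s2}, {s0,s3}, {s0,s2,s3}, {s0,s1,s2,s3}.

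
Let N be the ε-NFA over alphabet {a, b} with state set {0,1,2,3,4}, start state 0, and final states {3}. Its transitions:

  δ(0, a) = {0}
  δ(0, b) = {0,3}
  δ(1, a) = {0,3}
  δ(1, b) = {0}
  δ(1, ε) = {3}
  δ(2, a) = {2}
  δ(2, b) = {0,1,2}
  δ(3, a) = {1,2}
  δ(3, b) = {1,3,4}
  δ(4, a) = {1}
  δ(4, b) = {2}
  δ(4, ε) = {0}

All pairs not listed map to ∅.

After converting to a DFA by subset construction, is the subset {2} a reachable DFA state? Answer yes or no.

no

Start state of the DFA: {0} (ε-closure of the NFA start).
{0} --a--> {0}  [seen]
{0} --b--> {0,3}  [new]
{0,3} --a--> {0,1,2,3}  [new]
{0,3} --b--> {0,1,3,4}  [new]
{0,1,2,3} --a--> {0,1,2,3}  [seen]
{0,1,2,3} --b--> {0,1,2,3,4}  [new]
{0,1,3,4} --a--> {0,1,2,3}  [seen]
{0,1,3,4} --b--> {0,1,2,3,4}  [seen]
{0,1,2,3,4} --a--> {0,1,2,3}  [seen]
{0,1,2,3,4} --b--> {0,1,2,3,4}  [seen]
Reachable DFA states: {0}, {0,3}, {0,1,2,3}, {0,1,3,4}, {0,1,2,3,4}.
{2} is not among them.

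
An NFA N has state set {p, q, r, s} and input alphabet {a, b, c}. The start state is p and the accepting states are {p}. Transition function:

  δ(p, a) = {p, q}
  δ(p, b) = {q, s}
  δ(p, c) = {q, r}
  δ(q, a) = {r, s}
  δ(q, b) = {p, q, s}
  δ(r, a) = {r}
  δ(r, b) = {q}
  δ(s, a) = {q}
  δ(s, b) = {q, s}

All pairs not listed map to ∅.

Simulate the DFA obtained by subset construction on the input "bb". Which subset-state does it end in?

{p, q, s}

Start: {p}.
δ(p,b) = {q, s}.
Union: {q, s}.
After b: {q, s}.
δ(q,b) = {p, q, s}; δ(s,b) = {q, s}.
Union: {p, q, s}.
After b: {p, q, s}.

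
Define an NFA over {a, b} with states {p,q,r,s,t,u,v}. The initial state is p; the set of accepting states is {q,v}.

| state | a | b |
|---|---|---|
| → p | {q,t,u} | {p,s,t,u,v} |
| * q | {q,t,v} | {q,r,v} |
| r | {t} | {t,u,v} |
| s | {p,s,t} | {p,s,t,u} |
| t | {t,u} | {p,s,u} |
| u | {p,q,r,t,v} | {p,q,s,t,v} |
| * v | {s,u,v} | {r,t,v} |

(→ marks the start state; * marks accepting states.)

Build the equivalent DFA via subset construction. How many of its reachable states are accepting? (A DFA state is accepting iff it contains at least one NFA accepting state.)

4

Start state of the DFA: {p}.
{p} --a--> {q,t,u}  [new]
{p} --b--> {p,s,t,u,v}  [new]
{q,t,u} --a--> {p,q,r,t,u,v}  [new]
{q,t,u} --b--> {p,q,r,s,t,u,v}  [new]
{p,s,t,u,v} --a--> {p,q,r,s,t,u,v}  [seen]
{p,s,t,u,v} --b--> {p,q,r,s,t,u,v}  [seen]
{p,q,r,t,u,v} --a--> {p,q,r,s,t,u,v}  [seen]
{p,q,r,t,u,v} --b--> {p,q,r,s,t,u,v}  [seen]
{p,q,r,s,t,u,v} --a--> {p,q,r,s,t,u,v}  [seen]
{p,q,r,s,t,u,v} --b--> {p,q,r,s,t,u,v}  [seen]
Reachable DFA states: {p}, {q,t,u}, {p,s,t,u,v}, {p,q,r,t,u,v}, {p,q,r,s,t,u,v}.
Accepting DFA states (contain an NFA accepting state): {q,t,u}, {p,s,t,u,v}, {p,q,r,t,u,v}, {p,q,r,s,t,u,v}.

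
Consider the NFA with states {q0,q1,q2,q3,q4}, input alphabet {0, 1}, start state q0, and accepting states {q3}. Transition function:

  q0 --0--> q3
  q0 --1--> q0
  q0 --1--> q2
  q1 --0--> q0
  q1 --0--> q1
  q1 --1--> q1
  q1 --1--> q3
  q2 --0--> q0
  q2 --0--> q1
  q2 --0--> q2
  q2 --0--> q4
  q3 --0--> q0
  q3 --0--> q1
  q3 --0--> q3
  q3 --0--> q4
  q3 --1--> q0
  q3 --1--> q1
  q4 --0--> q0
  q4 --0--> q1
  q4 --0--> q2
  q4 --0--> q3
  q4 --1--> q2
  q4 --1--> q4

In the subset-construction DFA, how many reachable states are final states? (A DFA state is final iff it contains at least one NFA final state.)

Start state of the DFA: {q0}.
{q0} --0--> {q3}  [new]
{q0} --1--> {q0,q2}  [new]
{q3} --0--> {q0,q1,q3,q4}  [new]
{q3} --1--> {q0,q1}  [new]
{q0,q2} --0--> {q0,q1,q2,q3,q4}  [new]
{q0,q2} --1--> {q0,q2}  [seen]
{q0,q1,q3,q4} --0--> {q0,q1,q2,q3,q4}  [seen]
{q0,q1,q3,q4} --1--> {q0,q1,q2,q3,q4}  [seen]
{q0,q1} --0--> {q0,q1,q3}  [new]
{q0,q1} --1--> {q0,q1,q2,q3}  [new]
{q0,q1,q2,q3,q4} --0--> {q0,q1,q2,q3,q4}  [seen]
{q0,q1,q2,q3,q4} --1--> {q0,q1,q2,q3,q4}  [seen]
{q0,q1,q3} --0--> {q0,q1,q3,q4}  [seen]
{q0,q1,q3} --1--> {q0,q1,q2,q3}  [seen]
{q0,q1,q2,q3} --0--> {q0,q1,q2,q3,q4}  [seen]
{q0,q1,q2,q3} --1--> {q0,q1,q2,q3}  [seen]
Reachable DFA states: {q0}, {q3}, {q0,q2}, {q0,q1,q3,q4}, {q0,q1}, {q0,q1,q2,q3,q4}, {q0,q1,q3}, {q0,q1,q2,q3}.
Accepting DFA states (contain an NFA accepting state): {q3}, {q0,q1,q3,q4}, {q0,q1,q2,q3,q4}, {q0,q1,q3}, {q0,q1,q2,q3}.

5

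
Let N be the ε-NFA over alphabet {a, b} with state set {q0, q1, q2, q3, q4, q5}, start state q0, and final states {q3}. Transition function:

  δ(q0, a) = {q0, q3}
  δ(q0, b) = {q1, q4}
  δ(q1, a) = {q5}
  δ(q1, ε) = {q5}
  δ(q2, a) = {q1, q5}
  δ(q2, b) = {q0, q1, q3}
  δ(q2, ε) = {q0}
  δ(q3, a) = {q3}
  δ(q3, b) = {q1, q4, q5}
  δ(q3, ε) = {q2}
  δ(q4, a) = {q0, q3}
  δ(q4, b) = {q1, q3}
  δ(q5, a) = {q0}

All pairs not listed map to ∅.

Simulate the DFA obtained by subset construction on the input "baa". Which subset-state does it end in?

Start: {q0}.
δ(q0,b) = {q1, q4}.
Union: {q1, q4}.
ε-closure gives {q1, q4, q5}.
After b: {q1, q4, q5}.
δ(q1,a) = {q5}; δ(q4,a) = {q0, q3}; δ(q5,a) = {q0}.
Union: {q0, q3, q5}.
ε-closure gives {q0, q2, q3, q5}.
After a: {q0, q2, q3, q5}.
δ(q0,a) = {q0, q3}; δ(q2,a) = {q1, q5}; δ(q3,a) = {q3}; δ(q5,a) = {q0}.
Union: {q0, q1, q3, q5}.
ε-closure gives {q0, q1, q2, q3, q5}.
After a: {q0, q1, q2, q3, q5}.

{q0, q1, q2, q3, q5}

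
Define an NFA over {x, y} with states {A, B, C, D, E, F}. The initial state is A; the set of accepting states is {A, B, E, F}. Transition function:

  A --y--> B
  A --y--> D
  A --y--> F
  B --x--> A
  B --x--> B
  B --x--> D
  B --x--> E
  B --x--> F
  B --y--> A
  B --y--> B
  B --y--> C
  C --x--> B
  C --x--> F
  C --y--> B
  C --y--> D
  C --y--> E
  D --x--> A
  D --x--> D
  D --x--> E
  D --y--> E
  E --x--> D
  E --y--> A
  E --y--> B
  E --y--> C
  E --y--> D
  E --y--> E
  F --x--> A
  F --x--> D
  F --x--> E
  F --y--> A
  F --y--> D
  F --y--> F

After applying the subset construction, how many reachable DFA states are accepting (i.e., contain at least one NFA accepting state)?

Start state of the DFA: {A}.
{A} --x--> ∅  [new]
{A} --y--> {B, D, F}  [new]
∅ --x--> ∅  [seen]
∅ --y--> ∅  [seen]
{B, D, F} --x--> {A, B, D, E, F}  [new]
{B, D, F} --y--> {A, B, C, D, E, F}  [new]
{A, B, D, E, F} --x--> {A, B, D, E, F}  [seen]
{A, B, D, E, F} --y--> {A, B, C, D, E, F}  [seen]
{A, B, C, D, E, F} --x--> {A, B, D, E, F}  [seen]
{A, B, C, D, E, F} --y--> {A, B, C, D, E, F}  [seen]
Reachable DFA states: {A}, ∅, {B, D, F}, {A, B, D, E, F}, {A, B, C, D, E, F}.
Accepting DFA states (contain an NFA accepting state): {A}, {B, D, F}, {A, B, D, E, F}, {A, B, C, D, E, F}.

4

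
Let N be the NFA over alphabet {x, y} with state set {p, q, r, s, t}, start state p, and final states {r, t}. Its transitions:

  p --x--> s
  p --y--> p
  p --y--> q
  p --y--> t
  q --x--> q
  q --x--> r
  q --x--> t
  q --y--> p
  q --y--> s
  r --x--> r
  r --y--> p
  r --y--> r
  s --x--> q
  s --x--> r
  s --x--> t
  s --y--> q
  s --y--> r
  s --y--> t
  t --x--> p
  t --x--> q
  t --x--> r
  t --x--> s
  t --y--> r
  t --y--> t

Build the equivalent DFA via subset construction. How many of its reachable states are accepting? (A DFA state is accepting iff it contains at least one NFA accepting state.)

Start state of the DFA: {p}.
{p} --x--> {s}  [new]
{p} --y--> {p, q, t}  [new]
{s} --x--> {q, r, t}  [new]
{s} --y--> {q, r, t}  [seen]
{p, q, t} --x--> {p, q, r, s, t}  [new]
{p, q, t} --y--> {p, q, r, s, t}  [seen]
{q, r, t} --x--> {p, q, r, s, t}  [seen]
{q, r, t} --y--> {p, r, s, t}  [new]
{p, q, r, s, t} --x--> {p, q, r, s, t}  [seen]
{p, q, r, s, t} --y--> {p, q, r, s, t}  [seen]
{p, r, s, t} --x--> {p, q, r, s, t}  [seen]
{p, r, s, t} --y--> {p, q, r, t}  [new]
{p, q, r, t} --x--> {p, q, r, s, t}  [seen]
{p, q, r, t} --y--> {p, q, r, s, t}  [seen]
Reachable DFA states: {p}, {s}, {p, q, t}, {q, r, t}, {p, q, r, s, t}, {p, r, s, t}, {p, q, r, t}.
Accepting DFA states (contain an NFA accepting state): {p, q, t}, {q, r, t}, {p, q, r, s, t}, {p, r, s, t}, {p, q, r, t}.

5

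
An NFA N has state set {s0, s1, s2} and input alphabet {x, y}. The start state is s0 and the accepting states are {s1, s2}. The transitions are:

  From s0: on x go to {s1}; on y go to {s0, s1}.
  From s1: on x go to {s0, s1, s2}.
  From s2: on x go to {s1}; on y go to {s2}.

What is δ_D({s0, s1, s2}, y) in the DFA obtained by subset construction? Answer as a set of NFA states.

{s0, s1, s2}

δ(s0,y) = {s0, s1}; δ(s1,y) = ∅; δ(s2,y) = {s2}.
Union: {s0, s1, s2}.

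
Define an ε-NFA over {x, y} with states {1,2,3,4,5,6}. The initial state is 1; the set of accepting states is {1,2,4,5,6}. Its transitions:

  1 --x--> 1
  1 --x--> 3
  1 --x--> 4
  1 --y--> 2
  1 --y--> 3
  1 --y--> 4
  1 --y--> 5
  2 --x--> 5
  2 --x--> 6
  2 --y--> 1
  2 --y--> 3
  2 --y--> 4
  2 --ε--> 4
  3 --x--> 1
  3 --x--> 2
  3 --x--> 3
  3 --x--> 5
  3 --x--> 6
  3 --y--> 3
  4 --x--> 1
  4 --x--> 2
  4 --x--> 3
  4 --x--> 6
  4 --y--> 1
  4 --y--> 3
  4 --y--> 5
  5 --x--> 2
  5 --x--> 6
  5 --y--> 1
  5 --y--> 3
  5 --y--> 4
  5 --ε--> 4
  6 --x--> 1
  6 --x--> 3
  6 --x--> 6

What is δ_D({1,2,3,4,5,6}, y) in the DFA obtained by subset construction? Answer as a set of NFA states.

δ(1,y) = {2,3,4,5}; δ(2,y) = {1,3,4}; δ(3,y) = {3}; δ(4,y) = {1,3,5}; δ(5,y) = {1,3,4}; δ(6,y) = ∅.
Union: {1,2,3,4,5}.

{1,2,3,4,5}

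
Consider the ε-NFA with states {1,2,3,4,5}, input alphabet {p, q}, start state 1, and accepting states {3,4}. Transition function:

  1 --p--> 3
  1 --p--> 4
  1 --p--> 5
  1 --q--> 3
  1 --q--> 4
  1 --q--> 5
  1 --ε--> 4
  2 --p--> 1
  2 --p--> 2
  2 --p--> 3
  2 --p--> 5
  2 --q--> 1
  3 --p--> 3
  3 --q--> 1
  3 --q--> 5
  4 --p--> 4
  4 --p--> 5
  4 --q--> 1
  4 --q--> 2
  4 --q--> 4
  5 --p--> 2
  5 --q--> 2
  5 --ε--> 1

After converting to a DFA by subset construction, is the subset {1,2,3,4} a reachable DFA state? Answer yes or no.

Start state of the DFA: {1,4} (ε-closure of the NFA start).
{1,4} --p--> {1,3,4,5}  [new]
{1,4} --q--> {1,2,3,4,5}  [new]
{1,3,4,5} --p--> {1,2,3,4,5}  [seen]
{1,3,4,5} --q--> {1,2,3,4,5}  [seen]
{1,2,3,4,5} --p--> {1,2,3,4,5}  [seen]
{1,2,3,4,5} --q--> {1,2,3,4,5}  [seen]
Reachable DFA states: {1,4}, {1,3,4,5}, {1,2,3,4,5}.
{1,2,3,4} is not among them.

no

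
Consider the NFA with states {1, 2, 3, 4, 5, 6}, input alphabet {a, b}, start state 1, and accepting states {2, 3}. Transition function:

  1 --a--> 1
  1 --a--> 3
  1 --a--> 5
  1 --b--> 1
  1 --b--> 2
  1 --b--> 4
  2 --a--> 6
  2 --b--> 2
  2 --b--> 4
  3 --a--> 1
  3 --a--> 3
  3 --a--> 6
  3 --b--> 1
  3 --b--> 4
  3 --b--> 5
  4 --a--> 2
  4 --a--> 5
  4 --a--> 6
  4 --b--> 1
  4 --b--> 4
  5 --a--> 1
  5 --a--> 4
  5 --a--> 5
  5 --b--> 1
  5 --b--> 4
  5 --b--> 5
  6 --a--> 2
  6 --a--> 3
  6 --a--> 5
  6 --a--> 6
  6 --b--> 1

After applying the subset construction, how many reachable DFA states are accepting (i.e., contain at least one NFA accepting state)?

Start state of the DFA: {1}.
{1} --a--> {1, 3, 5}  [new]
{1} --b--> {1, 2, 4}  [new]
{1, 3, 5} --a--> {1, 3, 4, 5, 6}  [new]
{1, 3, 5} --b--> {1, 2, 4, 5}  [new]
{1, 2, 4} --a--> {1, 2, 3, 5, 6}  [new]
{1, 2, 4} --b--> {1, 2, 4}  [seen]
{1, 3, 4, 5, 6} --a--> {1, 2, 3, 4, 5, 6}  [new]
{1, 3, 4, 5, 6} --b--> {1, 2, 4, 5}  [seen]
{1, 2, 4, 5} --a--> {1, 2, 3, 4, 5, 6}  [seen]
{1, 2, 4, 5} --b--> {1, 2, 4, 5}  [seen]
{1, 2, 3, 5, 6} --a--> {1, 2, 3, 4, 5, 6}  [seen]
{1, 2, 3, 5, 6} --b--> {1, 2, 4, 5}  [seen]
{1, 2, 3, 4, 5, 6} --a--> {1, 2, 3, 4, 5, 6}  [seen]
{1, 2, 3, 4, 5, 6} --b--> {1, 2, 4, 5}  [seen]
Reachable DFA states: {1}, {1, 3, 5}, {1, 2, 4}, {1, 3, 4, 5, 6}, {1, 2, 4, 5}, {1, 2, 3, 5, 6}, {1, 2, 3, 4, 5, 6}.
Accepting DFA states (contain an NFA accepting state): {1, 3, 5}, {1, 2, 4}, {1, 3, 4, 5, 6}, {1, 2, 4, 5}, {1, 2, 3, 5, 6}, {1, 2, 3, 4, 5, 6}.

6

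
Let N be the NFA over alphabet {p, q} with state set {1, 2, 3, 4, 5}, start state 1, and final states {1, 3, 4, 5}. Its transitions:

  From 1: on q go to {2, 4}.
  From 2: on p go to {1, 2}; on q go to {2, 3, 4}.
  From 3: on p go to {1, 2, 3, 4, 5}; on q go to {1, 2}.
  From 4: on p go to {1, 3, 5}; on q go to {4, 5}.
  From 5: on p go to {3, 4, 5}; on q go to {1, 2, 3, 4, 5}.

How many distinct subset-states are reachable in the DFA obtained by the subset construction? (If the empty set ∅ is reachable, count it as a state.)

Start state of the DFA: {1}.
{1} --p--> ∅  [new]
{1} --q--> {2, 4}  [new]
∅ --p--> ∅  [seen]
∅ --q--> ∅  [seen]
{2, 4} --p--> {1, 2, 3, 5}  [new]
{2, 4} --q--> {2, 3, 4, 5}  [new]
{1, 2, 3, 5} --p--> {1, 2, 3, 4, 5}  [new]
{1, 2, 3, 5} --q--> {1, 2, 3, 4, 5}  [seen]
{2, 3, 4, 5} --p--> {1, 2, 3, 4, 5}  [seen]
{2, 3, 4, 5} --q--> {1, 2, 3, 4, 5}  [seen]
{1, 2, 3, 4, 5} --p--> {1, 2, 3, 4, 5}  [seen]
{1, 2, 3, 4, 5} --q--> {1, 2, 3, 4, 5}  [seen]
Reachable DFA states: {1}, ∅, {2, 4}, {1, 2, 3, 5}, {2, 3, 4, 5}, {1, 2, 3, 4, 5}.

6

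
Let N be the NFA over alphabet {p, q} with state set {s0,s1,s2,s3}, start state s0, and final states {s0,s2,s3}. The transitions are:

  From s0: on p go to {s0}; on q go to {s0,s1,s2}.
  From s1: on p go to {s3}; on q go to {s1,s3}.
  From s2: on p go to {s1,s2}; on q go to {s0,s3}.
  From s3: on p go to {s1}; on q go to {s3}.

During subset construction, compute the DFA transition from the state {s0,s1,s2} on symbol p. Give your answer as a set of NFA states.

δ(s0,p) = {s0}; δ(s1,p) = {s3}; δ(s2,p) = {s1,s2}.
Union: {s0,s1,s2,s3}.

{s0,s1,s2,s3}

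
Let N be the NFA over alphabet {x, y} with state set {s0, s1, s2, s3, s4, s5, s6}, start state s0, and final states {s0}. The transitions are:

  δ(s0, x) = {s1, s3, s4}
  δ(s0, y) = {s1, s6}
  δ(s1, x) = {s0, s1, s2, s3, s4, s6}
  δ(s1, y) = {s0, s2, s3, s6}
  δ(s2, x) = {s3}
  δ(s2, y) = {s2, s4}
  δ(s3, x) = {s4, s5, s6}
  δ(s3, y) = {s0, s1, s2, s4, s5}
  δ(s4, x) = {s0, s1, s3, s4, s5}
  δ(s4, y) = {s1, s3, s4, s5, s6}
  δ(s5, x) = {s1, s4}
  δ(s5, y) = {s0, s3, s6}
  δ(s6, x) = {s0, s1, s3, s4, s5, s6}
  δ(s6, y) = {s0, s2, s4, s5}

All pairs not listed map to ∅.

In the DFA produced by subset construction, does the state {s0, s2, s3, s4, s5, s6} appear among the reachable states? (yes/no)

yes

Start state of the DFA: {s0}.
{s0} --x--> {s1, s3, s4}  [new]
{s0} --y--> {s1, s6}  [new]
{s1, s3, s4} --x--> {s0, s1, s2, s3, s4, s5, s6}  [new]
{s1, s3, s4} --y--> {s0, s1, s2, s3, s4, s5, s6}  [seen]
{s1, s6} --x--> {s0, s1, s2, s3, s4, s5, s6}  [seen]
{s1, s6} --y--> {s0, s2, s3, s4, s5, s6}  [new]
{s0, s1, s2, s3, s4, s5, s6} --x--> {s0, s1, s2, s3, s4, s5, s6}  [seen]
{s0, s1, s2, s3, s4, s5, s6} --y--> {s0, s1, s2, s3, s4, s5, s6}  [seen]
{s0, s2, s3, s4, s5, s6} --x--> {s0, s1, s3, s4, s5, s6}  [new]
{s0, s2, s3, s4, s5, s6} --y--> {s0, s1, s2, s3, s4, s5, s6}  [seen]
{s0, s1, s3, s4, s5, s6} --x--> {s0, s1, s2, s3, s4, s5, s6}  [seen]
{s0, s1, s3, s4, s5, s6} --y--> {s0, s1, s2, s3, s4, s5, s6}  [seen]
Reachable DFA states: {s0}, {s1, s3, s4}, {s1, s6}, {s0, s1, s2, s3, s4, s5, s6}, {s0, s2, s3, s4, s5, s6}, {s0, s1, s3, s4, s5, s6}.
{s0, s2, s3, s4, s5, s6} is among them.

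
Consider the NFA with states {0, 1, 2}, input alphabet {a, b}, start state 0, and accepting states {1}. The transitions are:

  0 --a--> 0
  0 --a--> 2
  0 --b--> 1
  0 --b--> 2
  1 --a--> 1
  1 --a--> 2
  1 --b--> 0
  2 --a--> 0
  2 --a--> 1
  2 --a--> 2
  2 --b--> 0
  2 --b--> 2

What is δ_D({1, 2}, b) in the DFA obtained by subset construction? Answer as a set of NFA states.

δ(1,b) = {0}; δ(2,b) = {0, 2}.
Union: {0, 2}.

{0, 2}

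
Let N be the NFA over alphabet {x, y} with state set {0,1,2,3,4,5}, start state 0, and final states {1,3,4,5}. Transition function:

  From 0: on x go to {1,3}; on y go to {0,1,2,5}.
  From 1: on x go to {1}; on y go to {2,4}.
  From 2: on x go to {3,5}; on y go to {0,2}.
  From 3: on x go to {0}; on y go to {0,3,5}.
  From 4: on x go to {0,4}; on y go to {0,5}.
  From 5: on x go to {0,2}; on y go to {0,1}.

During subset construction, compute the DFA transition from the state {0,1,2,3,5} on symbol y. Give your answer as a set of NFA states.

δ(0,y) = {0,1,2,5}; δ(1,y) = {2,4}; δ(2,y) = {0,2}; δ(3,y) = {0,3,5}; δ(5,y) = {0,1}.
Union: {0,1,2,3,4,5}.

{0,1,2,3,4,5}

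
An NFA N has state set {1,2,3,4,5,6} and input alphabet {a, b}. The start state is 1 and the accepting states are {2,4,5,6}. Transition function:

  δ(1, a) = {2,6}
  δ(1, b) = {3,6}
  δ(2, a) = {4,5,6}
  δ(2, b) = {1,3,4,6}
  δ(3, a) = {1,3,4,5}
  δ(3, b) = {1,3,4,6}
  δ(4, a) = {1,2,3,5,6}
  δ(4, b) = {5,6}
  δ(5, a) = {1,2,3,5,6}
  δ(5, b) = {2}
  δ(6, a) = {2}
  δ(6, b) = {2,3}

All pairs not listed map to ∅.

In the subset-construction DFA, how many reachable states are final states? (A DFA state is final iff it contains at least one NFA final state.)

6

Start state of the DFA: {1}.
{1} --a--> {2,6}  [new]
{1} --b--> {3,6}  [new]
{2,6} --a--> {2,4,5,6}  [new]
{2,6} --b--> {1,2,3,4,6}  [new]
{3,6} --a--> {1,2,3,4,5}  [new]
{3,6} --b--> {1,2,3,4,6}  [seen]
{2,4,5,6} --a--> {1,2,3,4,5,6}  [new]
{2,4,5,6} --b--> {1,2,3,4,5,6}  [seen]
{1,2,3,4,6} --a--> {1,2,3,4,5,6}  [seen]
{1,2,3,4,6} --b--> {1,2,3,4,5,6}  [seen]
{1,2,3,4,5} --a--> {1,2,3,4,5,6}  [seen]
{1,2,3,4,5} --b--> {1,2,3,4,5,6}  [seen]
{1,2,3,4,5,6} --a--> {1,2,3,4,5,6}  [seen]
{1,2,3,4,5,6} --b--> {1,2,3,4,5,6}  [seen]
Reachable DFA states: {1}, {2,6}, {3,6}, {2,4,5,6}, {1,2,3,4,6}, {1,2,3,4,5}, {1,2,3,4,5,6}.
Accepting DFA states (contain an NFA accepting state): {2,6}, {3,6}, {2,4,5,6}, {1,2,3,4,6}, {1,2,3,4,5}, {1,2,3,4,5,6}.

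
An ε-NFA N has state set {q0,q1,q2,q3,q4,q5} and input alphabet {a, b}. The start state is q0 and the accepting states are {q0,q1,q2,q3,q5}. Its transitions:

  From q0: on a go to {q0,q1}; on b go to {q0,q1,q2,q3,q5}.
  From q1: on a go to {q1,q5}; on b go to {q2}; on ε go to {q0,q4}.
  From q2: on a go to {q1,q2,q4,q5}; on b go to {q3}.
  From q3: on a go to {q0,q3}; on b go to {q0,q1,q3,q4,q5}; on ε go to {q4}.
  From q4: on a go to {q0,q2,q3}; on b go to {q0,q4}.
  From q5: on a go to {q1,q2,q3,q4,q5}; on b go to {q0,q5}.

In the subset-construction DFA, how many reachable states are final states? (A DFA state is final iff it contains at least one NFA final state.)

3

Start state of the DFA: {q0} (ε-closure of the NFA start).
{q0} --a--> {q0,q1,q4}  [new]
{q0} --b--> {q0,q1,q2,q3,q4,q5}  [new]
{q0,q1,q4} --a--> {q0,q1,q2,q3,q4,q5}  [seen]
{q0,q1,q4} --b--> {q0,q1,q2,q3,q4,q5}  [seen]
{q0,q1,q2,q3,q4,q5} --a--> {q0,q1,q2,q3,q4,q5}  [seen]
{q0,q1,q2,q3,q4,q5} --b--> {q0,q1,q2,q3,q4,q5}  [seen]
Reachable DFA states: {q0}, {q0,q1,q4}, {q0,q1,q2,q3,q4,q5}.
Accepting DFA states (contain an NFA accepting state): {q0}, {q0,q1,q4}, {q0,q1,q2,q3,q4,q5}.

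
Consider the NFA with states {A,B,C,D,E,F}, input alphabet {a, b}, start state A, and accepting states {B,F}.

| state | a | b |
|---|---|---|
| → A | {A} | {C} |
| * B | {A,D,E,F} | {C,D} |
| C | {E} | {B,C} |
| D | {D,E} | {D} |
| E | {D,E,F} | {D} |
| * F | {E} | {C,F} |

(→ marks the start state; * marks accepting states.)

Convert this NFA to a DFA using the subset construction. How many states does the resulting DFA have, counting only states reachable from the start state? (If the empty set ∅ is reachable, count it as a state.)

11

Start state of the DFA: {A}.
{A} --a--> {A}  [seen]
{A} --b--> {C}  [new]
{C} --a--> {E}  [new]
{C} --b--> {B,C}  [new]
{E} --a--> {D,E,F}  [new]
{E} --b--> {D}  [new]
{B,C} --a--> {A,D,E,F}  [new]
{B,C} --b--> {B,C,D}  [new]
{D,E,F} --a--> {D,E,F}  [seen]
{D,E,F} --b--> {C,D,F}  [new]
{D} --a--> {D,E}  [new]
{D} --b--> {D}  [seen]
{A,D,E,F} --a--> {A,D,E,F}  [seen]
{A,D,E,F} --b--> {C,D,F}  [seen]
{B,C,D} --a--> {A,D,E,F}  [seen]
{B,C,D} --b--> {B,C,D}  [seen]
{C,D,F} --a--> {D,E}  [seen]
{C,D,F} --b--> {B,C,D,F}  [new]
{D,E} --a--> {D,E,F}  [seen]
{D,E} --b--> {D}  [seen]
{B,C,D,F} --a--> {A,D,E,F}  [seen]
{B,C,D,F} --b--> {B,C,D,F}  [seen]
Reachable DFA states: {A}, {C}, {E}, {B,C}, {D,E,F}, {D}, {A,D,E,F}, {B,C,D}, {C,D,F}, {D,E}, {B,C,D,F}.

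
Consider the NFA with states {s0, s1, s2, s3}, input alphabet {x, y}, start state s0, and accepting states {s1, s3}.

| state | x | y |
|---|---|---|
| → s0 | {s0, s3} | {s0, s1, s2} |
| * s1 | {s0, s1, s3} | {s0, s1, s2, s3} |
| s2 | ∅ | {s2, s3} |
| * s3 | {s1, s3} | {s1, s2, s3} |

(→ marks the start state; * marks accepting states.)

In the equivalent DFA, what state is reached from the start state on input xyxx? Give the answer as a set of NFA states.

Start: {s0}.
δ(s0,x) = {s0, s3}.
Union: {s0, s3}.
After x: {s0, s3}.
δ(s0,y) = {s0, s1, s2}; δ(s3,y) = {s1, s2, s3}.
Union: {s0, s1, s2, s3}.
After y: {s0, s1, s2, s3}.
δ(s0,x) = {s0, s3}; δ(s1,x) = {s0, s1, s3}; δ(s2,x) = ∅; δ(s3,x) = {s1, s3}.
Union: {s0, s1, s3}.
After x: {s0, s1, s3}.
δ(s0,x) = {s0, s3}; δ(s1,x) = {s0, s1, s3}; δ(s3,x) = {s1, s3}.
Union: {s0, s1, s3}.
After x: {s0, s1, s3}.

{s0, s1, s3}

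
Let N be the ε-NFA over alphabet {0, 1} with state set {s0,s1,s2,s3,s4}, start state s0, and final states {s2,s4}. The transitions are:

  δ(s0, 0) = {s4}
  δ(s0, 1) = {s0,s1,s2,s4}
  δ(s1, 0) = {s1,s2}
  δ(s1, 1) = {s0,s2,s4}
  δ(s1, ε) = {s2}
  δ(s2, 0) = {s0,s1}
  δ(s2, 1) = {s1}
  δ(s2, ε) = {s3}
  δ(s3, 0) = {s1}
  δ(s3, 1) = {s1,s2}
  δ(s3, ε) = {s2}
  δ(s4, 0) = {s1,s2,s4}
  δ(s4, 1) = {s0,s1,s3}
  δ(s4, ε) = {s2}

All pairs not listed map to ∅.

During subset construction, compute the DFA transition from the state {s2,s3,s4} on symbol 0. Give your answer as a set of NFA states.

{s0,s1,s2,s3,s4}

δ(s2,0) = {s0,s1}; δ(s3,0) = {s1}; δ(s4,0) = {s1,s2,s4}.
Union: {s0,s1,s2,s4}.
ε-closure gives {s0,s1,s2,s3,s4}.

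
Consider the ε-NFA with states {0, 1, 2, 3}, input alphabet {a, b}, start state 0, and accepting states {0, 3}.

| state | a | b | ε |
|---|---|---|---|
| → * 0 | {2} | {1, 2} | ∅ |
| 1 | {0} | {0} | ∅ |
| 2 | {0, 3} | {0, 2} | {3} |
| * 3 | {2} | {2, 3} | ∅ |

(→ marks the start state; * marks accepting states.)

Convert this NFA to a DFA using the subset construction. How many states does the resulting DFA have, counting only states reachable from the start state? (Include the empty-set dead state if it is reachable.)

5

Start state of the DFA: {0} (ε-closure of the NFA start).
{0} --a--> {2, 3}  [new]
{0} --b--> {1, 2, 3}  [new]
{2, 3} --a--> {0, 2, 3}  [new]
{2, 3} --b--> {0, 2, 3}  [seen]
{1, 2, 3} --a--> {0, 2, 3}  [seen]
{1, 2, 3} --b--> {0, 2, 3}  [seen]
{0, 2, 3} --a--> {0, 2, 3}  [seen]
{0, 2, 3} --b--> {0, 1, 2, 3}  [new]
{0, 1, 2, 3} --a--> {0, 2, 3}  [seen]
{0, 1, 2, 3} --b--> {0, 1, 2, 3}  [seen]
Reachable DFA states: {0}, {2, 3}, {1, 2, 3}, {0, 2, 3}, {0, 1, 2, 3}.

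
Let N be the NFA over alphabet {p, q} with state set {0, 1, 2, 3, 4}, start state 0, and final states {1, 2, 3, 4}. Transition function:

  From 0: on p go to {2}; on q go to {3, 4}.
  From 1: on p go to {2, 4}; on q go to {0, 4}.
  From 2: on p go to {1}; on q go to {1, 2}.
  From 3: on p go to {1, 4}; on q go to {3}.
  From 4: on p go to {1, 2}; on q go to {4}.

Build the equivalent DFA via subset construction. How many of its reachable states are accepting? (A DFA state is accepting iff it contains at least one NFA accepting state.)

Start state of the DFA: {0}.
{0} --p--> {2}  [new]
{0} --q--> {3, 4}  [new]
{2} --p--> {1}  [new]
{2} --q--> {1, 2}  [new]
{3, 4} --p--> {1, 2, 4}  [new]
{3, 4} --q--> {3, 4}  [seen]
{1} --p--> {2, 4}  [new]
{1} --q--> {0, 4}  [new]
{1, 2} --p--> {1, 2, 4}  [seen]
{1, 2} --q--> {0, 1, 2, 4}  [new]
{1, 2, 4} --p--> {1, 2, 4}  [seen]
{1, 2, 4} --q--> {0, 1, 2, 4}  [seen]
{2, 4} --p--> {1, 2}  [seen]
{2, 4} --q--> {1, 2, 4}  [seen]
{0, 4} --p--> {1, 2}  [seen]
{0, 4} --q--> {3, 4}  [seen]
{0, 1, 2, 4} --p--> {1, 2, 4}  [seen]
{0, 1, 2, 4} --q--> {0, 1, 2, 3, 4}  [new]
{0, 1, 2, 3, 4} --p--> {1, 2, 4}  [seen]
{0, 1, 2, 3, 4} --q--> {0, 1, 2, 3, 4}  [seen]
Reachable DFA states: {0}, {2}, {3, 4}, {1}, {1, 2}, {1, 2, 4}, {2, 4}, {0, 4}, {0, 1, 2, 4}, {0, 1, 2, 3, 4}.
Accepting DFA states (contain an NFA accepting state): {2}, {3, 4}, {1}, {1, 2}, {1, 2, 4}, {2, 4}, {0, 4}, {0, 1, 2, 4}, {0, 1, 2, 3, 4}.

9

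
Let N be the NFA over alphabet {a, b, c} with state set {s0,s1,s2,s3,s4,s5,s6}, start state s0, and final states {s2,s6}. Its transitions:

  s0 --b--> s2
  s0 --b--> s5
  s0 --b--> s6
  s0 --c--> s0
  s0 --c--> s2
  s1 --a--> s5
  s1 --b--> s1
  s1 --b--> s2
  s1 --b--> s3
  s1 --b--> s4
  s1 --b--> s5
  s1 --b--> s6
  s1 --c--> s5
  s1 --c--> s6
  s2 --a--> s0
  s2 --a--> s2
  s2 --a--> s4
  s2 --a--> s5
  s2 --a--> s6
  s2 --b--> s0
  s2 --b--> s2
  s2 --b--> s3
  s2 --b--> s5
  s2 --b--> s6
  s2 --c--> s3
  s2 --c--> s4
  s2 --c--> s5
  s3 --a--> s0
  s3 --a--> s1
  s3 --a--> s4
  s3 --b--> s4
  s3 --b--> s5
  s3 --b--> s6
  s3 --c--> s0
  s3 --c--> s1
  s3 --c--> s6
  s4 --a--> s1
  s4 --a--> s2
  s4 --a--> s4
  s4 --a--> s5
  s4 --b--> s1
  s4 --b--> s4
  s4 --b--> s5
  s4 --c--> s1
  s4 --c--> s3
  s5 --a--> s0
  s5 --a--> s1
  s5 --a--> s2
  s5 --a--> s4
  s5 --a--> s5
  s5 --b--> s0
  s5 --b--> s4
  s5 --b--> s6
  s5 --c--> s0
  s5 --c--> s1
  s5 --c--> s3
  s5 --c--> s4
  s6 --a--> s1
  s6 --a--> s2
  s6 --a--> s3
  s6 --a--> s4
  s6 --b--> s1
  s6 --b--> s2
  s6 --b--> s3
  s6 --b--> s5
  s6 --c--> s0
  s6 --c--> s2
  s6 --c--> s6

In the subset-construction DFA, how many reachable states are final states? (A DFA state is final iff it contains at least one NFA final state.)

7

Start state of the DFA: {s0}.
{s0} --a--> ∅  [new]
{s0} --b--> {s2,s5,s6}  [new]
{s0} --c--> {s0,s2}  [new]
∅ --a--> ∅  [seen]
∅ --b--> ∅  [seen]
∅ --c--> ∅  [seen]
{s2,s5,s6} --a--> {s0,s1,s2,s3,s4,s5,s6}  [new]
{s2,s5,s6} --b--> {s0,s1,s2,s3,s4,s5,s6}  [seen]
{s2,s5,s6} --c--> {s0,s1,s2,s3,s4,s5,s6}  [seen]
{s0,s2} --a--> {s0,s2,s4,s5,s6}  [new]
{s0,s2} --b--> {s0,s2,s3,s5,s6}  [new]
{s0,s2} --c--> {s0,s2,s3,s4,s5}  [new]
{s0,s1,s2,s3,s4,s5,s6} --a--> {s0,s1,s2,s3,s4,s5,s6}  [seen]
{s0,s1,s2,s3,s4,s5,s6} --b--> {s0,s1,s2,s3,s4,s5,s6}  [seen]
{s0,s1,s2,s3,s4,s5,s6} --c--> {s0,s1,s2,s3,s4,s5,s6}  [seen]
{s0,s2,s4,s5,s6} --a--> {s0,s1,s2,s3,s4,s5,s6}  [seen]
{s0,s2,s4,s5,s6} --b--> {s0,s1,s2,s3,s4,s5,s6}  [seen]
{s0,s2,s4,s5,s6} --c--> {s0,s1,s2,s3,s4,s5,s6}  [seen]
{s0,s2,s3,s5,s6} --a--> {s0,s1,s2,s3,s4,s5,s6}  [seen]
{s0,s2,s3,s5,s6} --b--> {s0,s1,s2,s3,s4,s5,s6}  [seen]
{s0,s2,s3,s5,s6} --c--> {s0,s1,s2,s3,s4,s5,s6}  [seen]
{s0,s2,s3,s4,s5} --a--> {s0,s1,s2,s4,s5,s6}  [new]
{s0,s2,s3,s4,s5} --b--> {s0,s1,s2,s3,s4,s5,s6}  [seen]
{s0,s2,s3,s4,s5} --c--> {s0,s1,s2,s3,s4,s5,s6}  [seen]
{s0,s1,s2,s4,s5,s6} --a--> {s0,s1,s2,s3,s4,s5,s6}  [seen]
{s0,s1,s2,s4,s5,s6} --b--> {s0,s1,s2,s3,s4,s5,s6}  [seen]
{s0,s1,s2,s4,s5,s6} --c--> {s0,s1,s2,s3,s4,s5,s6}  [seen]
Reachable DFA states: {s0}, ∅, {s2,s5,s6}, {s0,s2}, {s0,s1,s2,s3,s4,s5,s6}, {s0,s2,s4,s5,s6}, {s0,s2,s3,s5,s6}, {s0,s2,s3,s4,s5}, {s0,s1,s2,s4,s5,s6}.
Accepting DFA states (contain an NFA accepting state): {s2,s5,s6}, {s0,s2}, {s0,s1,s2,s3,s4,s5,s6}, {s0,s2,s4,s5,s6}, {s0,s2,s3,s5,s6}, {s0,s2,s3,s4,s5}, {s0,s1,s2,s4,s5,s6}.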